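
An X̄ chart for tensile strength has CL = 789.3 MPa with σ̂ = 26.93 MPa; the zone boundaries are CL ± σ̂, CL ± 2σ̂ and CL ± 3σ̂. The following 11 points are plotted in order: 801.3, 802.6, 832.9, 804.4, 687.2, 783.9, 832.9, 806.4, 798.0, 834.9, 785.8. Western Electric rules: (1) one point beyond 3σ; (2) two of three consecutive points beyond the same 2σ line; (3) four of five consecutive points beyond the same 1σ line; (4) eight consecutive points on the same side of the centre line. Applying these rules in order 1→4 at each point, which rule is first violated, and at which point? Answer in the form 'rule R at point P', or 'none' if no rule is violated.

rule 1 at point 5

Zone of each point (C = within 1σ̂, B = 1σ̂–2σ̂, A = 2σ̂–3σ̂, * = beyond 3σ̂; sign = side of CL): 1:+C, 2:+C, 3:+B, 4:+C, 5:-*, 6:-C, 7:+B, 8:+C, 9:+C, 10:+B, 11:-C
Rule 1 (one point beyond the 3σ limits) is satisfied at point 5.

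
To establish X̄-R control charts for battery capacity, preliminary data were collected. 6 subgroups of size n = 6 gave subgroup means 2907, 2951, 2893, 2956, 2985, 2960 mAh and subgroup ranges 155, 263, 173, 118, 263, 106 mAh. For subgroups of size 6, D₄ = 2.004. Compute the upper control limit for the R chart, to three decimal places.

R̄ = (155 + 263 + 173 + 118 + 263 + 106) / 6 = 1078.0000 / 6 = 179.6667
UCL_R = D₄·R̄ = 2.004 × 179.6667 = 360.0520

360.052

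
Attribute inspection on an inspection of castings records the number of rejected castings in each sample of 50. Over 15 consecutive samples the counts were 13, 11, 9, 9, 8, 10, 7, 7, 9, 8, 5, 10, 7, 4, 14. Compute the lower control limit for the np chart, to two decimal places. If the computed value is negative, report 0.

p̄ = Σdᵢ / (k·n) = 131 / (15 × 50) = 0.17467
LCL = np̄ − 3·√(np̄(1−p̄)) = 8.7333 − 3 × 2.6848 = 0.6791

0.68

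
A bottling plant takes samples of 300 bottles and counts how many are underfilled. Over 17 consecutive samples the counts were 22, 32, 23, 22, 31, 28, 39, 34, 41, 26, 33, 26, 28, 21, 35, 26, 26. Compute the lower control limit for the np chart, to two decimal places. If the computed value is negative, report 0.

13.65

p̄ = Σdᵢ / (k·n) = 493 / (17 × 300) = 0.09667
LCL = np̄ − 3·√(np̄(1−p̄)) = 29.0000 − 3 × 5.1183 = 13.6452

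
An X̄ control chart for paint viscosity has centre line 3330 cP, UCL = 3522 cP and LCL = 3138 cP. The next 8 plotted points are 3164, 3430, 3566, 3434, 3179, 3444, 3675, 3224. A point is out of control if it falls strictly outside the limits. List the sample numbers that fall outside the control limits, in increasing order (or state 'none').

Compare each point to [3138, 3522]: sample 3 = 3566 > UCL; sample 7 = 3675 > UCL.

3, 7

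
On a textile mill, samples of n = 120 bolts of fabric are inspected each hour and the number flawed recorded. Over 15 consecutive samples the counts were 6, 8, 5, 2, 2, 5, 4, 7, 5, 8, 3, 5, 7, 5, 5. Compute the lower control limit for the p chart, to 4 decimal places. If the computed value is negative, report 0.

p̄ = Σdᵢ / (k·n) = 77 / (15 × 120) = 0.04278
LCL = p̄ − 3·√(p̄(1−p̄)/n) = 0.04278 − 3 × 0.01847 = -0.01264 → 0 (negative, so LCL = 0)

0.0000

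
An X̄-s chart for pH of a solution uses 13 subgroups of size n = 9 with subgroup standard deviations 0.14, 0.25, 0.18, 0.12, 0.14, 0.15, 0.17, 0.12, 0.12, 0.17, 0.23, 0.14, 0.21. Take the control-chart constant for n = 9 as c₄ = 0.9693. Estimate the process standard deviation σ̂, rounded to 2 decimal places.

0.17

s̄ = (0.14 + 0.25 + 0.18 + 0.12 + 0.14 + 0.15 + 0.17 + 0.12 + 0.12 + 0.17 + 0.23 + 0.14 + 0.21) / 13 = 0.1646
σ̂ = s̄ / c₄ = 0.1646 / 0.9693 = 0.1698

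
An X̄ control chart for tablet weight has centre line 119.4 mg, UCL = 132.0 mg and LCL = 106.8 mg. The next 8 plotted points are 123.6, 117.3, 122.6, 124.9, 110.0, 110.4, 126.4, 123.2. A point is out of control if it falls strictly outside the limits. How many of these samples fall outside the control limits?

All 8 points lie within [106.8, 132.0].

0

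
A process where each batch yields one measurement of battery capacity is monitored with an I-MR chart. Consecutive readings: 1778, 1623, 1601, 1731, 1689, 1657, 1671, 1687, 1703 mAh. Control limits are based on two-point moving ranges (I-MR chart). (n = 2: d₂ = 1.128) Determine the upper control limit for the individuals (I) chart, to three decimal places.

X̄ = (1778 + 1623 + 1601 + 1731 + 1689 + 1657 + 1671 + 1687 + 1703) / 9 = 1682.2222
Moving ranges: 155, 22, 130, 42, 32, 14, 16, 16; M̄R̄ = 427.0000 / 8 = 53.3750
UCL = X̄ + 3·M̄R̄/d₂ = 1682.2222 + 3 × 53.3750 / 1.128 = 1824.1770

1824.177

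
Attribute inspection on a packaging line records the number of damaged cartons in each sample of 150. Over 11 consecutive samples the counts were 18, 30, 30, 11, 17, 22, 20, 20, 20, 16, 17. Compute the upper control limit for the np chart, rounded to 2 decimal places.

p̄ = Σdᵢ / (k·n) = 221 / (11 × 150) = 0.13394
UCL = np̄ + 3·√(np̄(1−p̄)) = 20.0909 + 3 × √(20.0909×0.86606) = 20.0909 + 3 × 4.1713 = 32.6049

32.60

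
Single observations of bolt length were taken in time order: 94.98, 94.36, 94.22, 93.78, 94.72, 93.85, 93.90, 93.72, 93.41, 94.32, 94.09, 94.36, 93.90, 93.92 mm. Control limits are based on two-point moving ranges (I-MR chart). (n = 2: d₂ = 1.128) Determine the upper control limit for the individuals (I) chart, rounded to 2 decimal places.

X̄ = (94.98 + 94.36 + 94.22 + 93.78 + 94.72 + 93.85 + 93.90 + 93.72 + 93.41 + 94.32 + 94.09 + 94.36 + 93.90 + 93.92) / 14 = 94.1093
Moving ranges: 0.62, 0.14, 0.44, 0.94, 0.87, 0.05, 0.18, 0.31, 0.91, 0.23, 0.27, 0.46, 0.02; M̄R̄ = 5.4400 / 13 = 0.4185
UCL = X̄ + 3·M̄R̄/d₂ = 94.1093 + 3 × 0.4185 / 1.128 = 95.2222

95.22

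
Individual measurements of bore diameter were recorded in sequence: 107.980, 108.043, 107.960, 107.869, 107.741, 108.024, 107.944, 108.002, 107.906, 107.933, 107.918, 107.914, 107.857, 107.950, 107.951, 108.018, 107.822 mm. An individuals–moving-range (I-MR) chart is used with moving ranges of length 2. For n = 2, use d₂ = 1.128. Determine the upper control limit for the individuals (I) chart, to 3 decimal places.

108.154

X̄ = (107.980 + 108.043 + 107.960 + 107.869 + 107.741 + 108.024 + 107.944 + 108.002 + 107.906 + 107.933 + 107.918 + 107.914 + 107.857 + 107.950 + 107.951 + 108.018 + 107.822) / 17 = 107.9313
Moving ranges: 0.063, 0.083, 0.091, 0.128, 0.283, 0.080, 0.058, 0.096, 0.027, 0.015, 0.004, 0.057, 0.093, 0.001, 0.067, 0.196; M̄R̄ = 1.3420 / 16 = 0.0839
UCL = X̄ + 3·M̄R̄/d₂ = 107.9313 + 3 × 0.0839 / 1.128 = 108.1544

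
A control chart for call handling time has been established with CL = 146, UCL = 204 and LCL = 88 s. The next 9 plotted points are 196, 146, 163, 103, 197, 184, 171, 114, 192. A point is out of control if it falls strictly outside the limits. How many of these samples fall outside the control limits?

0

All 9 points lie within [88, 204].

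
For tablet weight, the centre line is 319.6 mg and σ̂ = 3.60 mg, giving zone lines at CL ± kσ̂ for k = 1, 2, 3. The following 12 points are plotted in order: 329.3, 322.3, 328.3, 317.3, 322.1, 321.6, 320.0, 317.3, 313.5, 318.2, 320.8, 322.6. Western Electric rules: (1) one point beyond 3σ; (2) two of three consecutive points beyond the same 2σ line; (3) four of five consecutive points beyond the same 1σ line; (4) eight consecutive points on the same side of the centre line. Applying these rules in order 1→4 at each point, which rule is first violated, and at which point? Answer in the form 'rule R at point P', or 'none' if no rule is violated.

Zone of each point (C = within 1σ̂, B = 1σ̂–2σ̂, A = 2σ̂–3σ̂, * = beyond 3σ̂; sign = side of CL): 1:+A, 2:+C, 3:+A, 4:-C, 5:+C, 6:+C, 7:+C, 8:-C, 9:-B, 10:-C, 11:+C, 12:+C
Rule 2 (two of three consecutive points beyond the same 2σ limit) is satisfied at point 3.

rule 2 at point 3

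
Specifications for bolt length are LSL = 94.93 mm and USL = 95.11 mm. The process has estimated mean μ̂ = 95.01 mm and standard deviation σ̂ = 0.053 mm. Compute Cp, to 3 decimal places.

0.566

Cp = (USL − LSL) / (6σ̂) = (95.11 − 94.93) / (6 × 0.053) = 0.1800 / 0.3180 = 0.5660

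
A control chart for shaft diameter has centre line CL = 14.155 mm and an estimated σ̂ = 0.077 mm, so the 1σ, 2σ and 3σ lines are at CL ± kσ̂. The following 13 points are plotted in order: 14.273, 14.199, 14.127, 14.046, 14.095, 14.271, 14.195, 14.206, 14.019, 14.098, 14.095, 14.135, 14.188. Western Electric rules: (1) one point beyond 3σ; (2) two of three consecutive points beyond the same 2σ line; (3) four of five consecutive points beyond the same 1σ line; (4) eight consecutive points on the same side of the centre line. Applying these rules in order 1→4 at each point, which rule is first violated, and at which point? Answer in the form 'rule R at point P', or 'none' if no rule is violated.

Zone of each point (C = within 1σ̂, B = 1σ̂–2σ̂, A = 2σ̂–3σ̂, * = beyond 3σ̂; sign = side of CL): 1:+B, 2:+C, 3:-C, 4:-B, 5:-C, 6:+B, 7:+C, 8:+C, 9:-B, 10:-C, 11:-C, 12:-C, 13:+C
No rule fires across all 13 points.

none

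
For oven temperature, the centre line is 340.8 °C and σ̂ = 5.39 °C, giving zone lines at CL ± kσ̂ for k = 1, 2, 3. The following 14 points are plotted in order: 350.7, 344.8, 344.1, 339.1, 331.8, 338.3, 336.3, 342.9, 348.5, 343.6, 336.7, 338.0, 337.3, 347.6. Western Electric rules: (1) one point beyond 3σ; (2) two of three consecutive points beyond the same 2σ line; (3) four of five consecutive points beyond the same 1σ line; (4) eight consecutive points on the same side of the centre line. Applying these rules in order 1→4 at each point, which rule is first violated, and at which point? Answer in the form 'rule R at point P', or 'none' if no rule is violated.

none

Zone of each point (C = within 1σ̂, B = 1σ̂–2σ̂, A = 2σ̂–3σ̂, * = beyond 3σ̂; sign = side of CL): 1:+B, 2:+C, 3:+C, 4:-C, 5:-B, 6:-C, 7:-C, 8:+C, 9:+B, 10:+C, 11:-C, 12:-C, 13:-C, 14:+B
No rule fires across all 14 points.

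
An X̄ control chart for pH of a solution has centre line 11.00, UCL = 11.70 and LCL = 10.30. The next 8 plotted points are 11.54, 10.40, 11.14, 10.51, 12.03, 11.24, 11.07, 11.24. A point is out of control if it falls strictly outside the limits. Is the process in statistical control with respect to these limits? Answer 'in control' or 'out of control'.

out of control

Compare each point to [10.30, 11.70]: sample 5 = 12.03 > UCL.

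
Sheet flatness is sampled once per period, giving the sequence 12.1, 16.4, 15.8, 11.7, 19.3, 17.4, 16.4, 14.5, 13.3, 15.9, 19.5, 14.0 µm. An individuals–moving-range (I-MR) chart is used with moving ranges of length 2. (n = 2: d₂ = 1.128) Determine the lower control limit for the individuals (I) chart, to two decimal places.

X̄ = (12.1 + 16.4 + 15.8 + 11.7 + 19.3 + 17.4 + 16.4 + 14.5 + 13.3 + 15.9 + 19.5 + 14.0) / 12 = 15.5250
Moving ranges: 4.3, 0.6, 4.1, 7.6, 1.9, 1.0, 1.9, 1.2, 2.6, 3.6, 5.5; M̄R̄ = 34.3000 / 11 = 3.1182
LCL = X̄ − 3·M̄R̄/d₂ = 15.5250 − 3 × 3.1182 / 1.128 = 7.2320

7.23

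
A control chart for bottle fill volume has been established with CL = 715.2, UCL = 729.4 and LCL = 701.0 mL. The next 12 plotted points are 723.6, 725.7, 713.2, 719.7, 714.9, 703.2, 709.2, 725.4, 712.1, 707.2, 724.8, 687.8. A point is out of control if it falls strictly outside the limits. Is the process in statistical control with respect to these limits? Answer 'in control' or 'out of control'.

out of control

Compare each point to [701.0, 729.4]: sample 12 = 687.8 < LCL.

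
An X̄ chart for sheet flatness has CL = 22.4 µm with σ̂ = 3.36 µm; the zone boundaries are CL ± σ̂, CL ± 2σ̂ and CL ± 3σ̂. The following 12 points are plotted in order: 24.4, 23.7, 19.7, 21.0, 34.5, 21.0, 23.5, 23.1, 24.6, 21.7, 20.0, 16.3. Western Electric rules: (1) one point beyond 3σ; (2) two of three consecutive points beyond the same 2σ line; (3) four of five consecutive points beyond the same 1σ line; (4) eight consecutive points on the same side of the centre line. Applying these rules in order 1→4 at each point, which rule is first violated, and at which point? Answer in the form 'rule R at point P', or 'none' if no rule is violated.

rule 1 at point 5

Zone of each point (C = within 1σ̂, B = 1σ̂–2σ̂, A = 2σ̂–3σ̂, * = beyond 3σ̂; sign = side of CL): 1:+C, 2:+C, 3:-C, 4:-C, 5:+*, 6:-C, 7:+C, 8:+C, 9:+C, 10:-C, 11:-C, 12:-B
Rule 1 (one point beyond the 3σ limits) is satisfied at point 5.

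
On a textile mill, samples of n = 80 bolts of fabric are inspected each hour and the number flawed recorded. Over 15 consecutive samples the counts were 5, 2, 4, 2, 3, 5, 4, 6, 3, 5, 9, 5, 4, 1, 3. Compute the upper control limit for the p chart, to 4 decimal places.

0.1245

p̄ = Σdᵢ / (k·n) = 61 / (15 × 80) = 0.05083
UCL = p̄ + 3·√(p̄(1−p̄)/n) = 0.05083 + 3 × √(0.05083×0.94917/80) = 0.05083 + 3 × 0.02456 = 0.12451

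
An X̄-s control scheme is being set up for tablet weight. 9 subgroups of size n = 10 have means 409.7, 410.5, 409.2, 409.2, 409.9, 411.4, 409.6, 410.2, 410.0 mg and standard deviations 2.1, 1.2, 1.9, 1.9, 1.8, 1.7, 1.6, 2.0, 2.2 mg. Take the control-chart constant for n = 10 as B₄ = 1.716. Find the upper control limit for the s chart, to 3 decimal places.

3.127

s̄ = (2.1 + 1.2 + 1.9 + 1.9 + 1.8 + 1.7 + 1.6 + 2.0 + 2.2) / 9 = 1.8222
UCL_s = B₄·s̄ = 1.716 × 1.8222 = 3.1269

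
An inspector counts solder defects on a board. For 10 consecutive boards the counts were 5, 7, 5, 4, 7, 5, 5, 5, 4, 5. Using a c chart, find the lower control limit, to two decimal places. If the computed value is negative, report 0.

0.00

c̄ = (5 + 7 + 5 + 4 + 7 + 5 + 5 + 5 + 4 + 5) / 10 = 52 / 10 = 5.2000
LCL = c̄ − 3√c̄ = 5.2000 − 3 × 2.2804 = -1.6411 → 0 (cannot be negative)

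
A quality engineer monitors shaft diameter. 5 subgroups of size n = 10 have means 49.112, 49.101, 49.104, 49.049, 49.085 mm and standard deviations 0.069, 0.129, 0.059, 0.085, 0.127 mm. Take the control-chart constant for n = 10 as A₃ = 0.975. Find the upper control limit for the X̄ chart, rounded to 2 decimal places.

X̄̄ = (49.112 + 49.101 + 49.104 + 49.049 + 49.085) / 5 = 49.0902
s̄ = (0.069 + 0.129 + 0.059 + 0.085 + 0.127) / 5 = 0.0938
UCL = X̄̄ + A₃·s̄ = 49.0902 + 0.975 × 0.0938 = 49.1817

49.18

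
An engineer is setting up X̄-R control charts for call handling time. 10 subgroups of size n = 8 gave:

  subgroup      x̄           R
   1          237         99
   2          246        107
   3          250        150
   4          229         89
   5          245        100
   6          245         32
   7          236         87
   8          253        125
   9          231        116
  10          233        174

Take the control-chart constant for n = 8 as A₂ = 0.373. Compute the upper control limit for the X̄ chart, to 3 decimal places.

280.747

X̄̄ = (237 + 246 + 250 + 229 + 245 + 245 + 236 + 253 + 231 + 233) / 10 = 2405.0000 / 10 = 240.5000
R̄ = (99 + 107 + 150 + 89 + 100 + 32 + 87 + 125 + 116 + 174) / 10 = 1079.0000 / 10 = 107.9000
UCL = X̄̄ + A₂·R̄ = 240.5000 + 0.373 × 107.9000 = 280.7467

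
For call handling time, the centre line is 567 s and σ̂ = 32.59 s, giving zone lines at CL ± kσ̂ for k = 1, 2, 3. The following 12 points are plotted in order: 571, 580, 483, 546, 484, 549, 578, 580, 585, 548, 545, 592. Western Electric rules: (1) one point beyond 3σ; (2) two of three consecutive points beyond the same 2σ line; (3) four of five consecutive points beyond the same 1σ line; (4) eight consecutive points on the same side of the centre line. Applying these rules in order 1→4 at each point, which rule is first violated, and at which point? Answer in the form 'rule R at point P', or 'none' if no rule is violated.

Zone of each point (C = within 1σ̂, B = 1σ̂–2σ̂, A = 2σ̂–3σ̂, * = beyond 3σ̂; sign = side of CL): 1:+C, 2:+C, 3:-A, 4:-C, 5:-A, 6:-C, 7:+C, 8:+C, 9:+C, 10:-C, 11:-C, 12:+C
Rule 2 (two of three consecutive points beyond the same 2σ limit) is satisfied at point 5.

rule 2 at point 5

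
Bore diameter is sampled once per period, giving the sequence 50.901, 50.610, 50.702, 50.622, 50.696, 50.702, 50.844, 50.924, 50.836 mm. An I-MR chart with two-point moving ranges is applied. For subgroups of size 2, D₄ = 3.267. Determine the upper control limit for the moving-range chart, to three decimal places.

Moving ranges: 0.291, 0.092, 0.080, 0.074, 0.006, 0.142, 0.080, 0.088; M̄R̄ = 0.8530 / 8 = 0.1066
UCL_MR = D₄·M̄R̄ = 3.267 × 0.1066 = 0.3483

0.348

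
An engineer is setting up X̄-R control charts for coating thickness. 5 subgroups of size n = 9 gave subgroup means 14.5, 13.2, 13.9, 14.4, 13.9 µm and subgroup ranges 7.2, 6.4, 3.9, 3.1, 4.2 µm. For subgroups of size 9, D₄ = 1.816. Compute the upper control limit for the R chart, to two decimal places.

R̄ = (7.2 + 6.4 + 3.9 + 3.1 + 4.2) / 5 = 24.8000 / 5 = 4.9600
UCL_R = D₄·R̄ = 1.816 × 4.9600 = 9.0074

9.01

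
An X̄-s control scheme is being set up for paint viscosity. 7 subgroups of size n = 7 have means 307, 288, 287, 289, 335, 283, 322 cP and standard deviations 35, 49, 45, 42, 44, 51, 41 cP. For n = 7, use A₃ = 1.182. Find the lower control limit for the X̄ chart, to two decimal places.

249.73

X̄̄ = (307 + 288 + 287 + 289 + 335 + 283 + 322) / 7 = 301.5714
s̄ = (35 + 49 + 45 + 42 + 44 + 51 + 41) / 7 = 43.8571
LCL = X̄̄ − A₃·s̄ = 301.5714 − 1.182 × 43.8571 = 249.7323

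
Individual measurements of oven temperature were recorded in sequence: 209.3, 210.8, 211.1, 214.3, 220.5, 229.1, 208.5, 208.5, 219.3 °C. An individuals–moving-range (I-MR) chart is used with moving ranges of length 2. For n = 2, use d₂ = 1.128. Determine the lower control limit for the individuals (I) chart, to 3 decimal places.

197.579

X̄ = (209.3 + 210.8 + 211.1 + 214.3 + 220.5 + 229.1 + 208.5 + 208.5 + 219.3) / 9 = 214.6000
Moving ranges: 1.5, 0.3, 3.2, 6.2, 8.6, 20.6, 0.0, 10.8; M̄R̄ = 51.2000 / 8 = 6.4000
LCL = X̄ − 3·M̄R̄/d₂ = 214.6000 − 3 × 6.4000 / 1.128 = 197.5787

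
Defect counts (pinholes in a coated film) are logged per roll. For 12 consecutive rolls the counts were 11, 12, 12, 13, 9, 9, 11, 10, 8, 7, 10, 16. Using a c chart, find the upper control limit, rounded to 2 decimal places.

20.46

c̄ = (11 + 12 + 12 + 13 + 9 + 9 + 11 + 10 + 8 + 7 + 10 + 16) / 12 = 128 / 12 = 10.6667
UCL = c̄ + 3√c̄ = 10.6667 + 3 × √10.6667 = 10.6667 + 3 × 3.2660 = 20.4646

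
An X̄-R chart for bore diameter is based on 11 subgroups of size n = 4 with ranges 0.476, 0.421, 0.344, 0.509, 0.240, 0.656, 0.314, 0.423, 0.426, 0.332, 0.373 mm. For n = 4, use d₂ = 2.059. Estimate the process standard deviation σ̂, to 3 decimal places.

0.199

R̄ = (0.476 + 0.421 + 0.344 + 0.509 + 0.240 + 0.656 + 0.314 + 0.423 + 0.426 + 0.332 + 0.373) / 11 = 0.4104
σ̂ = R̄ / d₂ = 0.4104 / 2.059 = 0.1993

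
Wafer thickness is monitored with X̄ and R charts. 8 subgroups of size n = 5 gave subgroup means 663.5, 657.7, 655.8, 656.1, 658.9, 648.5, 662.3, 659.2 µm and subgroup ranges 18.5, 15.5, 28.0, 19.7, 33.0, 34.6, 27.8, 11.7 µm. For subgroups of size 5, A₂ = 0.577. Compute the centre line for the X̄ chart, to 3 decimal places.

X̄̄ = (663.5 + 657.7 + 655.8 + 656.1 + 658.9 + 648.5 + 662.3 + 659.2) / 8 = 5262.0000 / 8 = 657.7500
CL = X̄̄ = 657.7500

657.750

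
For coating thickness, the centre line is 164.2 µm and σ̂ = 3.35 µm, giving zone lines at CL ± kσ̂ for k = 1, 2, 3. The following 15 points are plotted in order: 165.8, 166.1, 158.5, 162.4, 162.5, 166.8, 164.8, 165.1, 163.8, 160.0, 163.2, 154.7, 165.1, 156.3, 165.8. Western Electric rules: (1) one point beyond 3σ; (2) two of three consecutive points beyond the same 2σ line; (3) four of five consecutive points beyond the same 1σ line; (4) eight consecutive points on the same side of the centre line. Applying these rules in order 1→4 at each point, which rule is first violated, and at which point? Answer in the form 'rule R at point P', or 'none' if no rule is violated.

rule 2 at point 14

Zone of each point (C = within 1σ̂, B = 1σ̂–2σ̂, A = 2σ̂–3σ̂, * = beyond 3σ̂; sign = side of CL): 1:+C, 2:+C, 3:-B, 4:-C, 5:-C, 6:+C, 7:+C, 8:+C, 9:-C, 10:-B, 11:-C, 12:-A, 13:+C, 14:-A, 15:+C
Rule 2 (two of three consecutive points beyond the same 2σ limit) is satisfied at point 14.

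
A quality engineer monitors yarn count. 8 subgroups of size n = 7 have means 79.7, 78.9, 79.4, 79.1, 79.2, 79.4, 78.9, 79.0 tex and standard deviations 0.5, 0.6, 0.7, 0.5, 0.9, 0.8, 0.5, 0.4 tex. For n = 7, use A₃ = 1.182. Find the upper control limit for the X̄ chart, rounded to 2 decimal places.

X̄̄ = (79.7 + 78.9 + 79.4 + 79.1 + 79.2 + 79.4 + 78.9 + 79.0) / 8 = 79.2000
s̄ = (0.5 + 0.6 + 0.7 + 0.5 + 0.9 + 0.8 + 0.5 + 0.4) / 8 = 0.6125
UCL = X̄̄ + A₃·s̄ = 79.2000 + 1.182 × 0.6125 = 79.9240

79.92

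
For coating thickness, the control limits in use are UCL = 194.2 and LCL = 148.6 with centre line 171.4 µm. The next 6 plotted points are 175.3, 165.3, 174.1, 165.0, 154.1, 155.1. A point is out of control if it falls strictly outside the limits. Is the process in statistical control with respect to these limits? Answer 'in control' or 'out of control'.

in control

All 6 points lie within [148.6, 194.2].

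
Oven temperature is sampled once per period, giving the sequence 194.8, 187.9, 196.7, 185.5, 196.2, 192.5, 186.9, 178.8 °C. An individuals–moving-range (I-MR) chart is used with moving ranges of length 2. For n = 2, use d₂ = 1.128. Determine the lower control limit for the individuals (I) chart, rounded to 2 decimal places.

X̄ = (194.8 + 187.9 + 196.7 + 185.5 + 196.2 + 192.5 + 186.9 + 178.8) / 8 = 189.9125
Moving ranges: 6.9, 8.8, 11.2, 10.7, 3.7, 5.6, 8.1; M̄R̄ = 55.0000 / 7 = 7.8571
LCL = X̄ − 3·M̄R̄/d₂ = 189.9125 − 3 × 7.8571 / 1.128 = 169.0158

169.02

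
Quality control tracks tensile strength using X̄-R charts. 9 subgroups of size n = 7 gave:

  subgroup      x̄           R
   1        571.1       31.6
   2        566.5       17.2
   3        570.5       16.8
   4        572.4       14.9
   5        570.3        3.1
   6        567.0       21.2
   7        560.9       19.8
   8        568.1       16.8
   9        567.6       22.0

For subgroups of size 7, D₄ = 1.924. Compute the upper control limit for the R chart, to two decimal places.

R̄ = (31.6 + 17.2 + 16.8 + 14.9 + 3.1 + 21.2 + 19.8 + 16.8 + 22.0) / 9 = 163.4000 / 9 = 18.1556
UCL_R = D₄·R̄ = 1.924 × 18.1556 = 34.9313

34.93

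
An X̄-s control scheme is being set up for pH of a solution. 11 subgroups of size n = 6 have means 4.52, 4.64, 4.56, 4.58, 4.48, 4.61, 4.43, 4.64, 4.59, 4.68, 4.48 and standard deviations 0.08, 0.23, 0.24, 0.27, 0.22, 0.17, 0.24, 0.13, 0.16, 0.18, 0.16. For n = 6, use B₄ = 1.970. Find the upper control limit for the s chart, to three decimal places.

0.373

s̄ = (0.08 + 0.23 + 0.24 + 0.27 + 0.22 + 0.17 + 0.24 + 0.13 + 0.16 + 0.18 + 0.16) / 11 = 0.1891
UCL_s = B₄·s̄ = 1.970 × 0.1891 = 0.3725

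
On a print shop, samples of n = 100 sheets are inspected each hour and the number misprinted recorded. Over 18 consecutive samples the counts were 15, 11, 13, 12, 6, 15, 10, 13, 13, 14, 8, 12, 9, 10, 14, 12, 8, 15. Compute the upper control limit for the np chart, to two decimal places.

p̄ = Σdᵢ / (k·n) = 210 / (18 × 100) = 0.11667
UCL = np̄ + 3·√(np̄(1−p̄)) = 11.6667 + 3 × √(11.6667×0.88333) = 11.6667 + 3 × 3.2102 = 21.2973

21.30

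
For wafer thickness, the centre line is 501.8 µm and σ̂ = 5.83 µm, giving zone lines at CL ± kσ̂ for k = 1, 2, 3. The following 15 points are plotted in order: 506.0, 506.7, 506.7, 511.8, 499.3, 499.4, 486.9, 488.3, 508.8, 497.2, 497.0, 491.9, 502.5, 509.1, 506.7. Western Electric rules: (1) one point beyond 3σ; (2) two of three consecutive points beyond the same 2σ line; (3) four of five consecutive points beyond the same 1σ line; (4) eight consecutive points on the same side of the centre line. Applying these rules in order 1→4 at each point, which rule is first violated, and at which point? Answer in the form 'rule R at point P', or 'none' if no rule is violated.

Zone of each point (C = within 1σ̂, B = 1σ̂–2σ̂, A = 2σ̂–3σ̂, * = beyond 3σ̂; sign = side of CL): 1:+C, 2:+C, 3:+C, 4:+B, 5:-C, 6:-C, 7:-A, 8:-A, 9:+B, 10:-C, 11:-C, 12:-B, 13:+C, 14:+B, 15:+C
Rule 2 (two of three consecutive points beyond the same 2σ limit) is satisfied at point 8.

rule 2 at point 8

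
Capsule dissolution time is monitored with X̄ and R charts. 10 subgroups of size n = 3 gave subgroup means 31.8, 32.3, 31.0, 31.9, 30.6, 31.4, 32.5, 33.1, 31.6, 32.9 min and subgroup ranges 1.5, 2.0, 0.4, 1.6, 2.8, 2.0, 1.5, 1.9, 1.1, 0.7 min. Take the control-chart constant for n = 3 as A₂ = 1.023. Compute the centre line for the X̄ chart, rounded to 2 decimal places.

31.91

X̄̄ = (31.8 + 32.3 + 31.0 + 31.9 + 30.6 + 31.4 + 32.5 + 33.1 + 31.6 + 32.9) / 10 = 319.1000 / 10 = 31.9100
CL = X̄̄ = 31.9100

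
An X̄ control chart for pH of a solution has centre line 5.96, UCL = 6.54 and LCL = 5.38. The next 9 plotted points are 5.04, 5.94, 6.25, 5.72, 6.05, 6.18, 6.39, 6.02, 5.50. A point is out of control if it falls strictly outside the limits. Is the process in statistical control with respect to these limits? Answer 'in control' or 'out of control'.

out of control

Compare each point to [5.38, 6.54]: sample 1 = 5.04 < LCL.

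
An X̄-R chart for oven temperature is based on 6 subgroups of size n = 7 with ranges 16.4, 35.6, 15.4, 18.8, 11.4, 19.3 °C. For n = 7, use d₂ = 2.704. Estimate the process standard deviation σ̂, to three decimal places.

R̄ = (16.4 + 35.6 + 15.4 + 18.8 + 11.4 + 19.3) / 6 = 19.4833
σ̂ = R̄ / d₂ = 19.4833 / 2.704 = 7.2054

7.205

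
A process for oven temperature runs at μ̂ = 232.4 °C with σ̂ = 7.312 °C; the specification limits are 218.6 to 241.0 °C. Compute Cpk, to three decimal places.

Cpu = (USL − μ̂) / (3σ̂) = (241.0 − 232.4) / (3 × 7.312) = 0.3920; Cpl = (μ̂ − LSL) / (3σ̂) = (232.4 − 218.6) / (3 × 7.312) = 0.6291; Cpk = min(Cpu, Cpl) = 0.3920

0.392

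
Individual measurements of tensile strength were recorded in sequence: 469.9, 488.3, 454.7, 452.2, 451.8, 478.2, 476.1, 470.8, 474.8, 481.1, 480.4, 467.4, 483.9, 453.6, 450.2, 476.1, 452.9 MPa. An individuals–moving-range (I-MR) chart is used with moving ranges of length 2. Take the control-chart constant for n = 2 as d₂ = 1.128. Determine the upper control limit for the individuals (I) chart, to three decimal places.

X̄ = (469.9 + 488.3 + 454.7 + 452.2 + 451.8 + 478.2 + 476.1 + 470.8 + 474.8 + 481.1 + 480.4 + 467.4 + 483.9 + 453.6 + 450.2 + 476.1 + 452.9) / 17 = 468.3765
Moving ranges: 18.4, 33.6, 2.5, 0.4, 26.4, 2.1, 5.3, 4.0, 6.3, 0.7, 13.0, 16.5, 30.3, 3.4, 25.9, 23.2; M̄R̄ = 212.0000 / 16 = 13.2500
UCL = X̄ + 3·M̄R̄/d₂ = 468.3765 + 3 × 13.2500 / 1.128 = 503.6158

503.616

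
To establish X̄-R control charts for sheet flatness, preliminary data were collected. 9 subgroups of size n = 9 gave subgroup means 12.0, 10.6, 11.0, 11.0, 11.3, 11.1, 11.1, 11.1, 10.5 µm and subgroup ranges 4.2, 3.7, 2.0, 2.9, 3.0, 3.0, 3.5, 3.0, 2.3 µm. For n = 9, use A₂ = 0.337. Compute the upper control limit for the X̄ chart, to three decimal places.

12.111

X̄̄ = (12.0 + 10.6 + 11.0 + 11.0 + 11.3 + 11.1 + 11.1 + 11.1 + 10.5) / 9 = 99.7000 / 9 = 11.0778
R̄ = (4.2 + 3.7 + 2.0 + 2.9 + 3.0 + 3.0 + 3.5 + 3.0 + 2.3) / 9 = 27.6000 / 9 = 3.0667
UCL = X̄̄ + A₂·R̄ = 11.0778 + 0.337 × 3.0667 = 12.1112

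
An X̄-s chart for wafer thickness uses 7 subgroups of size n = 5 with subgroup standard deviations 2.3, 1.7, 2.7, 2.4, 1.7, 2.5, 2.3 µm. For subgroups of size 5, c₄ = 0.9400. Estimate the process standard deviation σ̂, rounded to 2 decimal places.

2.37

s̄ = (2.3 + 1.7 + 2.7 + 2.4 + 1.7 + 2.5 + 2.3) / 7 = 2.2286
σ̂ = s̄ / c₄ = 2.2286 / 0.9400 = 2.3708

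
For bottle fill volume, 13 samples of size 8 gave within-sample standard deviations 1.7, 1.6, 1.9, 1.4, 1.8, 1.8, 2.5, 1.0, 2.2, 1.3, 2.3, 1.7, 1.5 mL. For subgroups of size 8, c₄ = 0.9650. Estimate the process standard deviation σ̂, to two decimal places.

s̄ = (1.7 + 1.6 + 1.9 + 1.4 + 1.8 + 1.8 + 2.5 + 1.0 + 2.2 + 1.3 + 2.3 + 1.7 + 1.5) / 13 = 1.7462
σ̂ = s̄ / c₄ = 1.7462 / 0.9650 = 1.8095

1.81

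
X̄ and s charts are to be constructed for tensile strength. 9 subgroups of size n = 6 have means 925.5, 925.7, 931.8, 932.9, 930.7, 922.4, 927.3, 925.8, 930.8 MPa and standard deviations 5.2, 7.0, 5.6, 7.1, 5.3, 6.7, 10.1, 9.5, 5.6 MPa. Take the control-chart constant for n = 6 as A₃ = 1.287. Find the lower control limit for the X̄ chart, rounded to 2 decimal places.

X̄̄ = (925.5 + 925.7 + 931.8 + 932.9 + 930.7 + 922.4 + 927.3 + 925.8 + 930.8) / 9 = 928.1000
s̄ = (5.2 + 7.0 + 5.6 + 7.1 + 5.3 + 6.7 + 10.1 + 9.5 + 5.6) / 9 = 6.9000
LCL = X̄̄ − A₃·s̄ = 928.1000 − 1.287 × 6.9000 = 919.2197

919.22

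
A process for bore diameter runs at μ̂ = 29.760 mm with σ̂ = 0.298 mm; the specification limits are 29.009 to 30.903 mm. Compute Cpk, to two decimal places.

Cpu = (USL − μ̂) / (3σ̂) = (30.903 − 29.760) / (3 × 0.298) = 1.2785; Cpl = (μ̂ − LSL) / (3σ̂) = (29.760 − 29.009) / (3 × 0.298) = 0.8400; Cpk = min(Cpu, Cpl) = 0.8400

0.84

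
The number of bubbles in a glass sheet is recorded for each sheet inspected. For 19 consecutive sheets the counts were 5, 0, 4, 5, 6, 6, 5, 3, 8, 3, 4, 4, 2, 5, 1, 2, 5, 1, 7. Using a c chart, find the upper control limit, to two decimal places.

10.00

c̄ = (5 + 0 + 4 + 5 + 6 + 6 + 5 + 3 + 8 + 3 + 4 + 4 + 2 + 5 + 1 + 2 + 5 + 1 + 7) / 19 = 76 / 19 = 4.0000
UCL = c̄ + 3√c̄ = 4.0000 + 3 × √4.0000 = 4.0000 + 3 × 2.0000 = 10.0000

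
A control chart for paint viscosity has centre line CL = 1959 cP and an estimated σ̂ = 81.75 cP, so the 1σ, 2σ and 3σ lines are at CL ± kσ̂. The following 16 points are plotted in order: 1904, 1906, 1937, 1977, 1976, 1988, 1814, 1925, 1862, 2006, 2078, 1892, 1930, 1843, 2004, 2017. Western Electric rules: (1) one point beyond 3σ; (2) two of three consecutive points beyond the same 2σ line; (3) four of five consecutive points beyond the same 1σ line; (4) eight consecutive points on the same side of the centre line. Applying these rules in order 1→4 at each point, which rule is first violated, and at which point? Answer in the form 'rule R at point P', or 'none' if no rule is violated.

Zone of each point (C = within 1σ̂, B = 1σ̂–2σ̂, A = 2σ̂–3σ̂, * = beyond 3σ̂; sign = side of CL): 1:-C, 2:-C, 3:-C, 4:+C, 5:+C, 6:+C, 7:-B, 8:-C, 9:-B, 10:+C, 11:+B, 12:-C, 13:-C, 14:-B, 15:+C, 16:+C
No rule fires across all 16 points.

none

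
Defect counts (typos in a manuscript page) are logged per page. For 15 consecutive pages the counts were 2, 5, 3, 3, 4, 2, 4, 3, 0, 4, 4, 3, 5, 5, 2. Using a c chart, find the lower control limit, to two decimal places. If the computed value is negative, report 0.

0.00

c̄ = (2 + 5 + 3 + 3 + 4 + 2 + 4 + 3 + 0 + 4 + 4 + 3 + 5 + 5 + 2) / 15 = 49 / 15 = 3.2667
LCL = c̄ − 3√c̄ = 3.2667 − 3 × 1.8074 = -2.1555 → 0 (cannot be negative)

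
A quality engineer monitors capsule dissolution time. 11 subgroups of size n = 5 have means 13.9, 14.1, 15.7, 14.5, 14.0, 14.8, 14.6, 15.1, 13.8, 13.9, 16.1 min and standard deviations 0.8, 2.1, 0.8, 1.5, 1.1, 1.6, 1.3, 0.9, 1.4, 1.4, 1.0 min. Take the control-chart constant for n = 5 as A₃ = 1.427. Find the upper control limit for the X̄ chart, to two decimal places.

16.39

X̄̄ = (13.9 + 14.1 + 15.7 + 14.5 + 14.0 + 14.8 + 14.6 + 15.1 + 13.8 + 13.9 + 16.1) / 11 = 14.5909
s̄ = (0.8 + 2.1 + 0.8 + 1.5 + 1.1 + 1.6 + 1.3 + 0.9 + 1.4 + 1.4 + 1.0) / 11 = 1.2636
UCL = X̄̄ + A₃·s̄ = 14.5909 + 1.427 × 1.2636 = 16.3941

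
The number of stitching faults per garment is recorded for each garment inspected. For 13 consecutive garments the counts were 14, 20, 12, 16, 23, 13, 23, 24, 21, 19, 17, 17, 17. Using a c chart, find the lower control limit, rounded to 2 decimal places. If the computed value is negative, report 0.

5.37

c̄ = (14 + 20 + 12 + 16 + 23 + 13 + 23 + 24 + 21 + 19 + 17 + 17 + 17) / 13 = 236 / 13 = 18.1538
LCL = c̄ − 3√c̄ = 18.1538 − 3 × 4.2607 = 5.3716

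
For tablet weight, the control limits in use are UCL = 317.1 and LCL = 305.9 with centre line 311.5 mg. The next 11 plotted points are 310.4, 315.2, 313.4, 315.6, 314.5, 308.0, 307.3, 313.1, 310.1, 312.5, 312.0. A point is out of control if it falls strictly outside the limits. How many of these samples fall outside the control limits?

All 11 points lie within [305.9, 317.1].

0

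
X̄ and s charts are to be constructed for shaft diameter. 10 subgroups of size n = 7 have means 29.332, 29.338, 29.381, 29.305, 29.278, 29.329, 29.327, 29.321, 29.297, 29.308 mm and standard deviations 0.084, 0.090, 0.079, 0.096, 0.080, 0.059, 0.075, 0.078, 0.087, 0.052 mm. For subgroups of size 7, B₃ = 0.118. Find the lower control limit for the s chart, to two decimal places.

0.01

s̄ = (0.084 + 0.090 + 0.079 + 0.096 + 0.080 + 0.059 + 0.075 + 0.078 + 0.087 + 0.052) / 10 = 0.0780
LCL_s = B₃·s̄ = 0.118 × 0.0780 = 0.0092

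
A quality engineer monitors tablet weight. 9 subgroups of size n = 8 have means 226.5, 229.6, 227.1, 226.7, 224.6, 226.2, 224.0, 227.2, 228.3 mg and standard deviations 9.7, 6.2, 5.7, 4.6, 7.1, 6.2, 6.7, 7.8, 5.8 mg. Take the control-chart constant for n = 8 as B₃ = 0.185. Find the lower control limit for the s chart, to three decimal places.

s̄ = (9.7 + 6.2 + 5.7 + 4.6 + 7.1 + 6.2 + 6.7 + 7.8 + 5.8) / 9 = 6.6444
LCL_s = B₃·s̄ = 0.185 × 6.6444 = 1.2292

1.229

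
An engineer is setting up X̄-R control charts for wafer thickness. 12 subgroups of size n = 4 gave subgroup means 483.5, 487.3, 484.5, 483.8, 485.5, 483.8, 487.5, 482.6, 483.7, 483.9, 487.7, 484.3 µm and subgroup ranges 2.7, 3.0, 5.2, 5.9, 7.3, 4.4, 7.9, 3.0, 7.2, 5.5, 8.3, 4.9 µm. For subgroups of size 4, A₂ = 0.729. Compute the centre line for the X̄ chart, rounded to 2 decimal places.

X̄̄ = (483.5 + 487.3 + 484.5 + 483.8 + 485.5 + 483.8 + 487.5 + 482.6 + 483.7 + 483.9 + 487.7 + 484.3) / 12 = 5818.1000 / 12 = 484.8417
CL = X̄̄ = 484.8417

484.84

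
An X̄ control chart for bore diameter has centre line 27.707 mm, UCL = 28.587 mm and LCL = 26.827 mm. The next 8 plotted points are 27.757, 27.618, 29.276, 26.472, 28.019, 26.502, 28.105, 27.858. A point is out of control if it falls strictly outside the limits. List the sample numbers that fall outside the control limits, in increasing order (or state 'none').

Compare each point to [26.827, 28.587]: sample 3 = 29.276 > UCL; sample 4 = 26.472 < LCL; sample 6 = 26.502 < LCL.

3, 4, 6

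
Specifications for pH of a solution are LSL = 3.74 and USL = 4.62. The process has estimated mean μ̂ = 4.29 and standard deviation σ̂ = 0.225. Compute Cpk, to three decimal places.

0.489

Cpu = (USL − μ̂) / (3σ̂) = (4.62 − 4.29) / (3 × 0.225) = 0.4889; Cpl = (μ̂ − LSL) / (3σ̂) = (4.29 − 3.74) / (3 × 0.225) = 0.8148; Cpk = min(Cpu, Cpl) = 0.4889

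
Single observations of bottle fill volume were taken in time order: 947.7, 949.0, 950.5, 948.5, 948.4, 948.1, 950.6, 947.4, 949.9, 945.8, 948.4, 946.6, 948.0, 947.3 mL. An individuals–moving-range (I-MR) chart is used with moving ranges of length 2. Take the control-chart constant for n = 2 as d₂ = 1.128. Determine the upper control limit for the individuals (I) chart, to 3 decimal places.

X̄ = (947.7 + 949.0 + 950.5 + 948.5 + 948.4 + 948.1 + 950.6 + 947.4 + 949.9 + 945.8 + 948.4 + 946.6 + 948.0 + 947.3) / 14 = 948.3000
Moving ranges: 1.3, 1.5, 2.0, 0.1, 0.3, 2.5, 3.2, 2.5, 4.1, 2.6, 1.8, 1.4, 0.7; M̄R̄ = 24.0000 / 13 = 1.8462
UCL = X̄ + 3·M̄R̄/d₂ = 948.3000 + 3 × 1.8462 / 1.128 = 953.2100

953.210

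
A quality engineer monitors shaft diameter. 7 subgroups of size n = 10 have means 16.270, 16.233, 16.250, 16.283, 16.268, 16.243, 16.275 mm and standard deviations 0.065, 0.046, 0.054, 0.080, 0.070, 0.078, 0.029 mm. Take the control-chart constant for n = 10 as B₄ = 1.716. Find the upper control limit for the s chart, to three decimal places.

s̄ = (0.065 + 0.046 + 0.054 + 0.080 + 0.070 + 0.078 + 0.029) / 7 = 0.0603
UCL_s = B₄·s̄ = 1.716 × 0.0603 = 0.1035

0.103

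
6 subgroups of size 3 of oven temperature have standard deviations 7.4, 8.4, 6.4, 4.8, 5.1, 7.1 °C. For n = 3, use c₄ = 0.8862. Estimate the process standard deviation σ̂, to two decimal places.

s̄ = (7.4 + 8.4 + 6.4 + 4.8 + 5.1 + 7.1) / 6 = 6.5333
σ̂ = s̄ / c₄ = 6.5333 / 0.8862 = 7.3723

7.37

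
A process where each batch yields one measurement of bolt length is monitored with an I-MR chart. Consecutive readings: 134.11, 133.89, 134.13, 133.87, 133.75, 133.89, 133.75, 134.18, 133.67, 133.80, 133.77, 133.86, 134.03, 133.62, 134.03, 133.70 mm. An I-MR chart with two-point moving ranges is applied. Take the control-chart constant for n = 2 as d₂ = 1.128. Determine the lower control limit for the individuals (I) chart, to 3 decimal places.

133.235

X̄ = (134.11 + 133.89 + 134.13 + 133.87 + 133.75 + 133.89 + 133.75 + 134.18 + 133.67 + 133.80 + 133.77 + 133.86 + 134.03 + 133.62 + 134.03 + 133.70) / 16 = 133.8781
Moving ranges: 0.22, 0.24, 0.26, 0.12, 0.14, 0.14, 0.43, 0.51, 0.13, 0.03, 0.09, 0.17, 0.41, 0.41, 0.33; M̄R̄ = 3.6300 / 15 = 0.2420
LCL = X̄ − 3·M̄R̄/d₂ = 133.8781 − 3 × 0.2420 / 1.128 = 133.2345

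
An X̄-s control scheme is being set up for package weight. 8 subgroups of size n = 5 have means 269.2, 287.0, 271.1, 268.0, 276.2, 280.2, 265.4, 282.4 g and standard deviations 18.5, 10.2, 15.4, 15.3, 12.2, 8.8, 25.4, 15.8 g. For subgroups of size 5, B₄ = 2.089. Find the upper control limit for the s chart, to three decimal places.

s̄ = (18.5 + 10.2 + 15.4 + 15.3 + 12.2 + 8.8 + 25.4 + 15.8) / 8 = 15.2000
UCL_s = B₄·s̄ = 2.089 × 15.2000 = 31.7528

31.753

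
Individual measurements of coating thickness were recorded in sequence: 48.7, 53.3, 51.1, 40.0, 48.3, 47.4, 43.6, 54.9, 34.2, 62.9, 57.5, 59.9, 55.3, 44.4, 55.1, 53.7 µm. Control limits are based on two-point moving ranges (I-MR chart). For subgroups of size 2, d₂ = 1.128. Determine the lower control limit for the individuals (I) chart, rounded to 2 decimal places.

28.13

X̄ = (48.7 + 53.3 + 51.1 + 40.0 + 48.3 + 47.4 + 43.6 + 54.9 + 34.2 + 62.9 + 57.5 + 59.9 + 55.3 + 44.4 + 55.1 + 53.7) / 16 = 50.6437
Moving ranges: 4.6, 2.2, 11.1, 8.3, 0.9, 3.8, 11.3, 20.7, 28.7, 5.4, 2.4, 4.6, 10.9, 10.7, 1.4; M̄R̄ = 127.0000 / 15 = 8.4667
LCL = X̄ − 3·M̄R̄/d₂ = 50.6437 − 3 × 8.4667 / 1.128 = 28.1260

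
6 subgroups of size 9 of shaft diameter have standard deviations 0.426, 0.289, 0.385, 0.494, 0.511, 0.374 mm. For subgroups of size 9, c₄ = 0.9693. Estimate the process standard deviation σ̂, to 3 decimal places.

s̄ = (0.426 + 0.289 + 0.385 + 0.494 + 0.511 + 0.374) / 6 = 0.4132
σ̂ = s̄ / c₄ = 0.4132 / 0.9693 = 0.4263

0.426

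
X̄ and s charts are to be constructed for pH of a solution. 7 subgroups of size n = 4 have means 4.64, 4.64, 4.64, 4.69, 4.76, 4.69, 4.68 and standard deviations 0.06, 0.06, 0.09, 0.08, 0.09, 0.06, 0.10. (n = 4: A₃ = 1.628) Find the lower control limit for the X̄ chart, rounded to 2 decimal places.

4.55

X̄̄ = (4.64 + 4.64 + 4.64 + 4.69 + 4.76 + 4.69 + 4.68) / 7 = 4.6771
s̄ = (0.06 + 0.06 + 0.09 + 0.08 + 0.09 + 0.06 + 0.10) / 7 = 0.0771
LCL = X̄̄ − A₃·s̄ = 4.6771 − 1.628 × 0.0771 = 4.5516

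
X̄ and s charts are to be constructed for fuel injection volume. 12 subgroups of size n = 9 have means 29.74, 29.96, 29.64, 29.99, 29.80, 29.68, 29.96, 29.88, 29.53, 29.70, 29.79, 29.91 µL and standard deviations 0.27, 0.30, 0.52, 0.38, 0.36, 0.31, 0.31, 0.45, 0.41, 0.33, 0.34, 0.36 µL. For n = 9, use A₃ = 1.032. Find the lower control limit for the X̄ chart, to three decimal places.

X̄̄ = (29.74 + 29.96 + 29.64 + 29.99 + 29.80 + 29.68 + 29.96 + 29.88 + 29.53 + 29.70 + 29.79 + 29.91) / 12 = 29.7983
s̄ = (0.27 + 0.30 + 0.52 + 0.38 + 0.36 + 0.31 + 0.31 + 0.45 + 0.41 + 0.33 + 0.34 + 0.36) / 12 = 0.3617
LCL = X̄̄ − A₃·s̄ = 29.7983 − 1.032 × 0.3617 = 29.4251

29.425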